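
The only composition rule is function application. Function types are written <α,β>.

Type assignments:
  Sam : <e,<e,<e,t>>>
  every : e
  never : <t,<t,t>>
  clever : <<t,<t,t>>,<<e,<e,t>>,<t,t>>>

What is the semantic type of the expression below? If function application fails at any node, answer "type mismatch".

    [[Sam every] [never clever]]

[Sam every]: functor Sam : <e,<e,<e,t>>>, argument every : e; result <e,<e,t>>.
[never clever]: functor clever : <<t,<t,t>>,<<e,<e,t>>,<t,t>>>, argument never : <t,<t,t>>; result <<e,<e,t>>,<t,t>>.
[[Sam every] [never clever]]: functor [never clever] : <<e,<e,t>>,<t,t>>, argument [Sam every] : <e,<e,t>>; result <t,t>.

<t,t>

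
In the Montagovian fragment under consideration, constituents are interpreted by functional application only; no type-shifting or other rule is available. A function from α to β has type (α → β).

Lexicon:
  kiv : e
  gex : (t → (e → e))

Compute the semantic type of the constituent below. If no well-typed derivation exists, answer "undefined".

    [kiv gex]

undefined

[kiv gex]: e with (t → (e → e)) — neither is a function whose domain matches the other; composition fails here.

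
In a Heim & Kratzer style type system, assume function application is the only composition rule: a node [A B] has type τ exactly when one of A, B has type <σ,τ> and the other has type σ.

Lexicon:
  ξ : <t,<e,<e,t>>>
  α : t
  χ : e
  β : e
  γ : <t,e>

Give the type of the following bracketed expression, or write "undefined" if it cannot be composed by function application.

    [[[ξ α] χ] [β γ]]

undefined

[ξ α]: <t,<e,<e,t>>> applied to t yields <e,<e,t>>.
[[ξ α] χ]: <e,<e,t>> applied to e yields <e,t>.
[β γ]: e and <t,e> cannot combine by function application — type clash.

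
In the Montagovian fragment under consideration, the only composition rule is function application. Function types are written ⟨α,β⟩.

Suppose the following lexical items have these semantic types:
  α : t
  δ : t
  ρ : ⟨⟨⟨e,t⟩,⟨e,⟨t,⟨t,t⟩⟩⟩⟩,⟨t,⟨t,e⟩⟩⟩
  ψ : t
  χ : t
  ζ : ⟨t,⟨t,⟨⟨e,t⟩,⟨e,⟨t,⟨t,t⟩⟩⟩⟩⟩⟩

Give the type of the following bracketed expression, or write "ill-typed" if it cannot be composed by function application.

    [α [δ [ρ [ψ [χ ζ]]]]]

e

[χ ζ]: functor ζ : ⟨t,⟨t,⟨⟨e,t⟩,⟨e,⟨t,⟨t,t⟩⟩⟩⟩⟩⟩, argument χ : t; result ⟨t,⟨⟨e,t⟩,⟨e,⟨t,⟨t,t⟩⟩⟩⟩⟩.
[ψ [χ ζ]]: functor [χ ζ] : ⟨t,⟨⟨e,t⟩,⟨e,⟨t,⟨t,t⟩⟩⟩⟩⟩, argument ψ : t; result ⟨⟨e,t⟩,⟨e,⟨t,⟨t,t⟩⟩⟩⟩.
[ρ [ψ [χ ζ]]]: functor ρ : ⟨⟨⟨e,t⟩,⟨e,⟨t,⟨t,t⟩⟩⟩⟩,⟨t,⟨t,e⟩⟩⟩, argument [ψ [χ ζ]] : ⟨⟨e,t⟩,⟨e,⟨t,⟨t,t⟩⟩⟩⟩; result ⟨t,⟨t,e⟩⟩.
[δ [ρ [ψ [χ ζ]]]]: functor [ρ [ψ [χ ζ]]] : ⟨t,⟨t,e⟩⟩, argument δ : t; result ⟨t,e⟩.
[α [δ [ρ [ψ [χ ζ]]]]]: functor [δ [ρ [ψ [χ ζ]]]] : ⟨t,e⟩, argument α : t; result e.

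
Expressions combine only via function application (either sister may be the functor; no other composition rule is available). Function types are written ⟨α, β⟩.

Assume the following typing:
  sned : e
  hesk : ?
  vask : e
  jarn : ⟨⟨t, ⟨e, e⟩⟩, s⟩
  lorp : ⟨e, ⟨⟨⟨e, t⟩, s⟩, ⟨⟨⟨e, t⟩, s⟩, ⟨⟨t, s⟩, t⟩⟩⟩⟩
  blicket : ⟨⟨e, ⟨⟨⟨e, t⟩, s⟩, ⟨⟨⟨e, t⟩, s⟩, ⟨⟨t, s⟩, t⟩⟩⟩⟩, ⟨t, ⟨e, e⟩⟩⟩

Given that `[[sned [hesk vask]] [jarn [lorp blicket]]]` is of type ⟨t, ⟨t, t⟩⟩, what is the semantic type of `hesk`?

[[sned [hesk vask]] [jarn [lorp blicket]]] is required to be ⟨t, ⟨t, t⟩⟩. [jarn [lorp blicket]] : s cannot yield ⟨t, ⟨t, t⟩⟩ as functor, so [sned [hesk vask]] : ⟨s, ⟨t, ⟨t, t⟩⟩⟩.
[sned [hesk vask]] is required to be ⟨s, ⟨t, ⟨t, t⟩⟩⟩. sned : e cannot yield ⟨s, ⟨t, ⟨t, t⟩⟩⟩ as functor, so [hesk vask] : ⟨e, ⟨s, ⟨t, ⟨t, t⟩⟩⟩⟩.
[hesk vask] is required to be ⟨e, ⟨s, ⟨t, ⟨t, t⟩⟩⟩⟩. vask : e cannot yield ⟨e, ⟨s, ⟨t, ⟨t, t⟩⟩⟩⟩ as functor, so hesk : ⟨e, ⟨e, ⟨s, ⟨t, ⟨t, t⟩⟩⟩⟩⟩.

⟨e, ⟨e, ⟨s, ⟨t, ⟨t, t⟩⟩⟩⟩⟩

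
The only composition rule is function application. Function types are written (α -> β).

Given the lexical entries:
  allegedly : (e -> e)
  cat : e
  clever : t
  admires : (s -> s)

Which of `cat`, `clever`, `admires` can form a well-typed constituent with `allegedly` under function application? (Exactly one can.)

cat — combines: allegedly : (e -> e) takes cat : e as argument, giving e.
clever : t — does not combine with allegedly.
admires : (s -> s) — does not combine with allegedly.

cat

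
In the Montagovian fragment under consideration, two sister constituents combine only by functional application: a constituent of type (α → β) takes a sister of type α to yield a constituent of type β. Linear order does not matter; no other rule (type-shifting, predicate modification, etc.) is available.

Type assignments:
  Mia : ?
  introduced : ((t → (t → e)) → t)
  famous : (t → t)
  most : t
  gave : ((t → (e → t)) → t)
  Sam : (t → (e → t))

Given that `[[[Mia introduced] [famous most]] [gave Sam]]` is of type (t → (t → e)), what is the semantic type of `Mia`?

For [[[Mia introduced] [famous most]] [gave Sam]] to have type (t → (t → e)) with [gave Sam] of type t, [[Mia introduced] [famous most]] must be the function: [[Mia introduced] [famous most]] : (t → (t → (t → e))).
For [[Mia introduced] [famous most]] to have type (t → (t → (t → e))) with [famous most] of type t, [Mia introduced] must be the function: [Mia introduced] : (t → (t → (t → (t → e)))).
For [Mia introduced] to have type (t → (t → (t → (t → e)))) with introduced of type ((t → (t → e)) → t), Mia must be the function: Mia : (((t → (t → e)) → t) → (t → (t → (t → (t → e))))).

(((t → (t → e)) → t) → (t → (t → (t → (t → e)))))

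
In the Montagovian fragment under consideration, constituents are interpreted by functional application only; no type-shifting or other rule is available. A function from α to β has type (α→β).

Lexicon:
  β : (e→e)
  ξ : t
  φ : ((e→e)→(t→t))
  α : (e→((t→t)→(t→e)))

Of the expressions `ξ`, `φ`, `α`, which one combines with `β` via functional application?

ξ : t — does not combine with β.
φ — combines: φ : ((e→e)→(t→t)) takes β : (e→e) as argument, giving (t→t).
α : (e→((t→t)→(t→e))) — does not combine with β.

φ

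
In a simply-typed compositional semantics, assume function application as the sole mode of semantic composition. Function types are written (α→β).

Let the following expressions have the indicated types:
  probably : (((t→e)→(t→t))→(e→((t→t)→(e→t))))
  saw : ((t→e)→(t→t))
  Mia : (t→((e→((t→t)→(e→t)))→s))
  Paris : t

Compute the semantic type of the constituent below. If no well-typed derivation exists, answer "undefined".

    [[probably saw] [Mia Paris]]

At [probably saw], probably : (((t→e)→(t→t))→(e→((t→t)→(e→t)))) takes saw : ((t→e)→(t→t)), giving (e→((t→t)→(e→t))).
At [Mia Paris], Mia : (t→((e→((t→t)→(e→t)))→s)) takes Paris : t, giving ((e→((t→t)→(e→t)))→s).
At [[probably saw] [Mia Paris]], [Mia Paris] : ((e→((t→t)→(e→t)))→s) takes [probably saw] : (e→((t→t)→(e→t))), giving s.

s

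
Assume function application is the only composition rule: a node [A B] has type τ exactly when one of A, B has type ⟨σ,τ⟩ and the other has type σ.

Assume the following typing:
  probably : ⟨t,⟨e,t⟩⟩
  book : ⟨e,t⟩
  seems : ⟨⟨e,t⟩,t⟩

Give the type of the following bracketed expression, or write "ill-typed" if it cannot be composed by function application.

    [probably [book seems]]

⟨e,t⟩

At [book seems], seems : ⟨⟨e,t⟩,t⟩ takes book : ⟨e,t⟩, giving t.
At [probably [book seems]], probably : ⟨t,⟨e,t⟩⟩ takes [book seems] : t, giving ⟨e,t⟩.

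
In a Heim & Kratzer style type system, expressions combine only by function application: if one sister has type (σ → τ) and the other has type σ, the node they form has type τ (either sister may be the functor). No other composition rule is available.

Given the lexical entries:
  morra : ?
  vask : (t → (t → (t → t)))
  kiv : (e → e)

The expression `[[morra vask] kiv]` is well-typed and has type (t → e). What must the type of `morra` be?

For [[morra vask] kiv] to have type (t → e) with kiv of type (e → e), [morra vask] must be the function: [morra vask] : ((e → e) → (t → e)).
For [morra vask] to have type ((e → e) → (t → e)) with vask of type (t → (t → (t → t))), morra must be the function: morra : ((t → (t → (t → t))) → ((e → e) → (t → e))).

((t → (t → (t → t))) → ((e → e) → (t → e)))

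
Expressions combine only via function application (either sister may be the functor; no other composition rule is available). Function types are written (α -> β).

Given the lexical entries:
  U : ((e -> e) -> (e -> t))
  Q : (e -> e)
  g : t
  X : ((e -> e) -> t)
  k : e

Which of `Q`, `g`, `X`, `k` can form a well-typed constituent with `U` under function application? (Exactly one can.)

Q

Q — combines: U : ((e -> e) -> (e -> t)) takes Q : (e -> e) as argument, giving (e -> t).
g : t — does not combine with U.
X : ((e -> e) -> t) — does not combine with U.
k : e — does not combine with U.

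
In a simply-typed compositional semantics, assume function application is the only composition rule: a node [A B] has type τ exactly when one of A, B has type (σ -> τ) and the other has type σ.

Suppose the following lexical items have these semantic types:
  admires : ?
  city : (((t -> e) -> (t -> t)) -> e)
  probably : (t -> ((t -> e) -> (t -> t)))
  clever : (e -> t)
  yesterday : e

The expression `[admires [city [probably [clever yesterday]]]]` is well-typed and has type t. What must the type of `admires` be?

[admires [city [probably [clever yesterday]]]] is required to be t. [city [probably [clever yesterday]]] : e cannot yield t as functor, so admires : (e -> t).

(e -> t)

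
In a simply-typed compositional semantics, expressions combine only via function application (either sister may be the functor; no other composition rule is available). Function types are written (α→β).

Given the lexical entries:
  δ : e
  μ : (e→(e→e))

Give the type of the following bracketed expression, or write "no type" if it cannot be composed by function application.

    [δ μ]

(e→e)

[δ μ]: μ is (e→(e→e)), δ is e; result (e→e).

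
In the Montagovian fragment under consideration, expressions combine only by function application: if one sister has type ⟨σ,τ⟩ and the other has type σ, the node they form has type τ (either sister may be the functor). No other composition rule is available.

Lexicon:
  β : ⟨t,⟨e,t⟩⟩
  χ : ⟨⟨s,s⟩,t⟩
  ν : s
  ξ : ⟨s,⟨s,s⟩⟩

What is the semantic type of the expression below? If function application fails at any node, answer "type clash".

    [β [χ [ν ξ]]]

At [ν ξ], ξ : ⟨s,⟨s,s⟩⟩ takes ν : s, giving ⟨s,s⟩.
At [χ [ν ξ]], χ : ⟨⟨s,s⟩,t⟩ takes [ν ξ] : ⟨s,s⟩, giving t.
At [β [χ [ν ξ]]], β : ⟨t,⟨e,t⟩⟩ takes [χ [ν ξ]] : t, giving ⟨e,t⟩.

⟨e,t⟩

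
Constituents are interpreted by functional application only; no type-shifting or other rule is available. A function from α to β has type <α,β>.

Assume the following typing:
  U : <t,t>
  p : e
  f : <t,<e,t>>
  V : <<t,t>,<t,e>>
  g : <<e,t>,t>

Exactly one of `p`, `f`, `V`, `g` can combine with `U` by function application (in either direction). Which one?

V

p : e — no; U wants t, and p wants nothing (atomic).
f : <t,<e,t>> — no; U wants t, and f wants t.
V — combines: V : <<t,t>,<t,e>> takes U : <t,t> as argument, giving <t,e>.
g : <<e,t>,t> — no; U wants t, and g wants <e,t>.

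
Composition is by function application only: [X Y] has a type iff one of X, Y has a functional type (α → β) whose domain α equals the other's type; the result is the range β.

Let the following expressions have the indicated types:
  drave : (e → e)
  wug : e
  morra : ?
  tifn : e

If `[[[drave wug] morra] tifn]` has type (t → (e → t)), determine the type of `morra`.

[[[drave wug] morra] tifn] is required to be (t → (e → t)). tifn : e cannot yield (t → (e → t)) as functor, so [[drave wug] morra] : (e → (t → (e → t))).
[[drave wug] morra] is required to be (e → (t → (e → t))). [drave wug] : e cannot yield (e → (t → (e → t))) as functor, so morra : (e → (e → (t → (e → t)))).

(e → (e → (t → (e → t))))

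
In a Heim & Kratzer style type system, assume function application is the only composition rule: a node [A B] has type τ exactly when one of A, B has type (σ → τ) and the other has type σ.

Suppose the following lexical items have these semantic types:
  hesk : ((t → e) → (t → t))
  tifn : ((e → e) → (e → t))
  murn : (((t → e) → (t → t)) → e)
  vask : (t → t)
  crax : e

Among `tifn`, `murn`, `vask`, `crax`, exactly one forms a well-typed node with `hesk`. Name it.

murn

tifn : ((e → e) → (e → t)) — no; hesk wants (t → e), and tifn wants (e → e).
murn — combines: murn : (((t → e) → (t → t)) → e) takes hesk : ((t → e) → (t → t)) as argument, giving e.
vask : (t → t) — no; hesk wants (t → e), and vask wants t.
crax : e — no; hesk wants (t → e), and crax wants nothing (atomic).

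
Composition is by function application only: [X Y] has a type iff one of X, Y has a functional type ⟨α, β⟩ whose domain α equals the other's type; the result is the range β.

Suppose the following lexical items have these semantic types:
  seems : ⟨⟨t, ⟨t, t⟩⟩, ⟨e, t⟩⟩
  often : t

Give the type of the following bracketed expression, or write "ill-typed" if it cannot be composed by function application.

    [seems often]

At [seems often]: neither ⟨⟨t, ⟨t, t⟩⟩, ⟨e, t⟩⟩ nor t can take the other as argument; the node is ill-typed.

ill-typed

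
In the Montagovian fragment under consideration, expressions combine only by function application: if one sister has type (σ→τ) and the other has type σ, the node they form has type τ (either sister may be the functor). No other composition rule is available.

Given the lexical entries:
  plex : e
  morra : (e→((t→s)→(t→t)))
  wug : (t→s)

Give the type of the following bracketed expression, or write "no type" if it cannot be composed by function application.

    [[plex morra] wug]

(t→t)

At [plex morra], morra : (e→((t→s)→(t→t))) takes plex : e, giving ((t→s)→(t→t)).
At [[plex morra] wug], [plex morra] : ((t→s)→(t→t)) takes wug : (t→s), giving (t→t).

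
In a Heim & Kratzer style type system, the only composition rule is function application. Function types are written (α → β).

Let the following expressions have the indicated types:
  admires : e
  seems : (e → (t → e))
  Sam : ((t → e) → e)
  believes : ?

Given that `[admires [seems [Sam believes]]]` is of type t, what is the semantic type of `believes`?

For [admires [seems [Sam believes]]] to have type t with admires of type e, [seems [Sam believes]] must be the function: [seems [Sam believes]] : (e → t).
For [seems [Sam believes]] to have type (e → t) with seems of type (e → (t → e)), [Sam believes] must be the function: [Sam believes] : ((e → (t → e)) → (e → t)).
For [Sam believes] to have type ((e → (t → e)) → (e → t)) with Sam of type ((t → e) → e), believes must be the function: believes : (((t → e) → e) → ((e → (t → e)) → (e → t))).

(((t → e) → e) → ((e → (t → e)) → (e → t)))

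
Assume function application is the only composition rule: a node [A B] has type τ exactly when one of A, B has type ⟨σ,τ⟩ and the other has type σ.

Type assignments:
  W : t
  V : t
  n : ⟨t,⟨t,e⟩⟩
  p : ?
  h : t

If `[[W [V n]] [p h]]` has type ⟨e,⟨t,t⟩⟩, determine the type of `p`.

⟨t,⟨e,⟨e,⟨t,t⟩⟩⟩⟩

At [[W [V n]] [p h]] (required: ⟨e,⟨t,t⟩⟩): [W [V n]] is e, which is not a function with range ⟨e,⟨t,t⟩⟩; hence [p h] is the functor — type ⟨e,⟨e,⟨t,t⟩⟩⟩.
At [p h] (required: ⟨e,⟨e,⟨t,t⟩⟩⟩): h is t, which is not a function with range ⟨e,⟨e,⟨t,t⟩⟩⟩; hence p is the functor — type ⟨t,⟨e,⟨e,⟨t,t⟩⟩⟩⟩.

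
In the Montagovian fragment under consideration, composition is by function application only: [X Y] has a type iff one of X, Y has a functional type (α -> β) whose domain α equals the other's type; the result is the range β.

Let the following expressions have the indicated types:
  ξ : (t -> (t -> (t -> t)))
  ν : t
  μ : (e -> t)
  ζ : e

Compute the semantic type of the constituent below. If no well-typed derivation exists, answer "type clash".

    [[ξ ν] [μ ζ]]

[ξ ν]: functor ξ : (t -> (t -> (t -> t))), argument ν : t; result (t -> (t -> t)).
[μ ζ]: functor μ : (e -> t), argument ζ : e; result t.
[[ξ ν] [μ ζ]]: functor [ξ ν] : (t -> (t -> t)), argument [μ ζ] : t; result (t -> t).

(t -> t)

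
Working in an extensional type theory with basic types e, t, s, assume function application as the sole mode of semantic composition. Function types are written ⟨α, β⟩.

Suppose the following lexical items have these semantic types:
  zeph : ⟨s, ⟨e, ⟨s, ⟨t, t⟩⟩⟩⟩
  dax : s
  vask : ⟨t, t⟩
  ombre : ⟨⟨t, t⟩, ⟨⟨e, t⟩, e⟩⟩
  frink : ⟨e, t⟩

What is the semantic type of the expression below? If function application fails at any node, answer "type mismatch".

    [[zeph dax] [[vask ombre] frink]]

[zeph dax]: functor zeph : ⟨s, ⟨e, ⟨s, ⟨t, t⟩⟩⟩⟩, argument dax : s; result ⟨e, ⟨s, ⟨t, t⟩⟩⟩.
[vask ombre]: functor ombre : ⟨⟨t, t⟩, ⟨⟨e, t⟩, e⟩⟩, argument vask : ⟨t, t⟩; result ⟨⟨e, t⟩, e⟩.
[[vask ombre] frink]: functor [vask ombre] : ⟨⟨e, t⟩, e⟩, argument frink : ⟨e, t⟩; result e.
[[zeph dax] [[vask ombre] frink]]: functor [zeph dax] : ⟨e, ⟨s, ⟨t, t⟩⟩⟩, argument [[vask ombre] frink] : e; result ⟨s, ⟨t, t⟩⟩.

⟨s, ⟨t, t⟩⟩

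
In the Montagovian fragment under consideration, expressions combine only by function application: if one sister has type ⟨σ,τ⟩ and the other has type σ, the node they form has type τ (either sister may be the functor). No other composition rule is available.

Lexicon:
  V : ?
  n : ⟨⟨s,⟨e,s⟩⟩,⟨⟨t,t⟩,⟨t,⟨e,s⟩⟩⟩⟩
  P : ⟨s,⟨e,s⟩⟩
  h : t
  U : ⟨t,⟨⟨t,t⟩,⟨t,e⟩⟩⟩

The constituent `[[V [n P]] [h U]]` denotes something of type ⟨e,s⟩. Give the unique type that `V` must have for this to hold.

⟨⟨⟨t,t⟩,⟨t,⟨e,s⟩⟩⟩,⟨⟨⟨t,t⟩,⟨t,e⟩⟩,⟨e,s⟩⟩⟩

[[V [n P]] [h U]] is required to be ⟨e,s⟩. [h U] : ⟨⟨t,t⟩,⟨t,e⟩⟩ cannot yield ⟨e,s⟩ as functor, so [V [n P]] : ⟨⟨⟨t,t⟩,⟨t,e⟩⟩,⟨e,s⟩⟩.
[V [n P]] is required to be ⟨⟨⟨t,t⟩,⟨t,e⟩⟩,⟨e,s⟩⟩. [n P] : ⟨⟨t,t⟩,⟨t,⟨e,s⟩⟩⟩ cannot yield ⟨⟨⟨t,t⟩,⟨t,e⟩⟩,⟨e,s⟩⟩ as functor, so V : ⟨⟨⟨t,t⟩,⟨t,⟨e,s⟩⟩⟩,⟨⟨⟨t,t⟩,⟨t,e⟩⟩,⟨e,s⟩⟩⟩.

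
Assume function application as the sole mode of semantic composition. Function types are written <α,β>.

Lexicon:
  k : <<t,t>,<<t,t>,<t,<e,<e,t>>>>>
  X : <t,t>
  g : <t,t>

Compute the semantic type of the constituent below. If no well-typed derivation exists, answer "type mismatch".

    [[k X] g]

<t,<e,<e,t>>>

[k X]: functor k : <<t,t>,<<t,t>,<t,<e,<e,t>>>>>, argument X : <t,t>; result <<t,t>,<t,<e,<e,t>>>>.
[[k X] g]: functor [k X] : <<t,t>,<t,<e,<e,t>>>>, argument g : <t,t>; result <t,<e,<e,t>>>.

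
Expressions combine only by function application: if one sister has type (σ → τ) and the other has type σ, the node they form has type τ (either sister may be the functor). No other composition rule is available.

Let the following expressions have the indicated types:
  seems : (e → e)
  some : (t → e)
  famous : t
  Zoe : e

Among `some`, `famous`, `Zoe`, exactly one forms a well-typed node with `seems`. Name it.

some : (t → e) — no; seems wants e, and some wants t.
famous : t — no; seems wants e, and famous wants nothing (atomic).
Zoe — combines: seems : (e → e) takes Zoe : e as argument, giving e.

Zoe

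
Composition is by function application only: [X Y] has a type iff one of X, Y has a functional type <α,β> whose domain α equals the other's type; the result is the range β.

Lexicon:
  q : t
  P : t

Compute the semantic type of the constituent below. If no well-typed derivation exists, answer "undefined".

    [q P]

[q P]: t and t cannot combine by function application — type clash.

undefined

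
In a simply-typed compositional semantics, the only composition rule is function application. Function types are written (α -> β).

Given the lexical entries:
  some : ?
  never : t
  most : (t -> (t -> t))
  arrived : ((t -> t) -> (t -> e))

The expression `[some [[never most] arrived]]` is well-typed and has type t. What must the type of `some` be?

For [some [[never most] arrived]] to have type t with [[never most] arrived] of type (t -> e), some must be the function: some : ((t -> e) -> t).

((t -> e) -> t)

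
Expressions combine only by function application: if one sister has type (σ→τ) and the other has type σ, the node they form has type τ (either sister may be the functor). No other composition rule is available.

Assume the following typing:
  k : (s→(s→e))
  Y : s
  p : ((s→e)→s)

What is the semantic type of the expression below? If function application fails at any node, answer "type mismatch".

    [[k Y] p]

s

At [k Y], k : (s→(s→e)) takes Y : s, giving (s→e).
At [[k Y] p], p : ((s→e)→s) takes [k Y] : (s→e), giving s.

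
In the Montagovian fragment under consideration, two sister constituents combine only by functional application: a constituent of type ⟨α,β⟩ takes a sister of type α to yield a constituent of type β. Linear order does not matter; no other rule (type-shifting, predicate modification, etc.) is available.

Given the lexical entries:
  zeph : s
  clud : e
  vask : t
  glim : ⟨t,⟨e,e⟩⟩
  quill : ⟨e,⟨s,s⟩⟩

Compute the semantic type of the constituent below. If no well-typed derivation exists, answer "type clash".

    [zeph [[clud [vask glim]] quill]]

s

[vask glim]: functor glim : ⟨t,⟨e,e⟩⟩, argument vask : t; result ⟨e,e⟩.
[clud [vask glim]]: functor [vask glim] : ⟨e,e⟩, argument clud : e; result e.
[[clud [vask glim]] quill]: functor quill : ⟨e,⟨s,s⟩⟩, argument [clud [vask glim]] : e; result ⟨s,s⟩.
[zeph [[clud [vask glim]] quill]]: functor [[clud [vask glim]] quill] : ⟨s,s⟩, argument zeph : s; result s.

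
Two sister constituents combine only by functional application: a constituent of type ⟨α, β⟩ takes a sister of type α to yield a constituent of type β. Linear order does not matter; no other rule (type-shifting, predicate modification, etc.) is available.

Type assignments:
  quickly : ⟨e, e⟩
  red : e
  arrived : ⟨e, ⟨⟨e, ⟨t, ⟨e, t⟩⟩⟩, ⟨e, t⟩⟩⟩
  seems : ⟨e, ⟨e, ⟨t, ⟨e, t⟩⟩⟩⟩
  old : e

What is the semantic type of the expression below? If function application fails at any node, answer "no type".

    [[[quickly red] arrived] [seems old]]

⟨e, t⟩

[quickly red]: functor quickly : ⟨e, e⟩, argument red : e; result e.
[[quickly red] arrived]: functor arrived : ⟨e, ⟨⟨e, ⟨t, ⟨e, t⟩⟩⟩, ⟨e, t⟩⟩⟩, argument [quickly red] : e; result ⟨⟨e, ⟨t, ⟨e, t⟩⟩⟩, ⟨e, t⟩⟩.
[seems old]: functor seems : ⟨e, ⟨e, ⟨t, ⟨e, t⟩⟩⟩⟩, argument old : e; result ⟨e, ⟨t, ⟨e, t⟩⟩⟩.
[[[quickly red] arrived] [seems old]]: functor [[quickly red] arrived] : ⟨⟨e, ⟨t, ⟨e, t⟩⟩⟩, ⟨e, t⟩⟩, argument [seems old] : ⟨e, ⟨t, ⟨e, t⟩⟩⟩; result ⟨e, t⟩.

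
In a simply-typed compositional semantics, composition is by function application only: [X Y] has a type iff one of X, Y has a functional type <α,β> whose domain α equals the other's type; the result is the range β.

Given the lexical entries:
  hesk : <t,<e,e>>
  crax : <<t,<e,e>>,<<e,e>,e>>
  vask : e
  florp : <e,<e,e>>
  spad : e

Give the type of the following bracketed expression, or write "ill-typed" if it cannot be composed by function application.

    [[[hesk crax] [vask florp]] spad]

At [hesk crax], crax : <<t,<e,e>>,<<e,e>,e>> takes hesk : <t,<e,e>>, giving <<e,e>,e>.
At [vask florp], florp : <e,<e,e>> takes vask : e, giving <e,e>.
At [[hesk crax] [vask florp]], [hesk crax] : <<e,e>,e> takes [vask florp] : <e,e>, giving e.
[[[hesk crax] [vask florp]] spad]: e and e cannot combine by function application — type clash.

ill-typed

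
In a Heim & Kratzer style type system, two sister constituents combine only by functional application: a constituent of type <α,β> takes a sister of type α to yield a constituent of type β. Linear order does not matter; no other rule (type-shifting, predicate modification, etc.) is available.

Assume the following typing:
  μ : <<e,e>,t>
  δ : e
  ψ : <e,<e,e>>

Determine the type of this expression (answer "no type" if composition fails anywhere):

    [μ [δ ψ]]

[δ ψ]: <e,<e,e>> applied to e yields <e,e>.
[μ [δ ψ]]: <<e,e>,t> applied to <e,e> yields t.

t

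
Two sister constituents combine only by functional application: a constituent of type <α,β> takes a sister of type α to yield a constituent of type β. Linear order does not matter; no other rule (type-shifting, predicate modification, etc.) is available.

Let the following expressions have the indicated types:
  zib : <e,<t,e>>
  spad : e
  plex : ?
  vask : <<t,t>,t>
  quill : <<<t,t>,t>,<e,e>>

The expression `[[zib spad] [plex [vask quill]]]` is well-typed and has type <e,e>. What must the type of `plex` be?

<<e,e>,<<t,e>,<e,e>>>

[[zib spad] [plex [vask quill]]] is required to be <e,e>. [zib spad] : <t,e> cannot yield <e,e> as functor, so [plex [vask quill]] : <<t,e>,<e,e>>.
[plex [vask quill]] is required to be <<t,e>,<e,e>>. [vask quill] : <e,e> cannot yield <<t,e>,<e,e>> as functor, so plex : <<e,e>,<<t,e>,<e,e>>>.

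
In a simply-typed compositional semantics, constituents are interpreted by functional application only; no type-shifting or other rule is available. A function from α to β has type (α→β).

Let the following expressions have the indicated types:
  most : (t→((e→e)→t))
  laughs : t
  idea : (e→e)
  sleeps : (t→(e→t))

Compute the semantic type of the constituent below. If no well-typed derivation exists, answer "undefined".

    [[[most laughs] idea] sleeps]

(e→t)

[most laughs] — most of type (t→((e→e)→t)) combines with laughs of type t: type ((e→e)→t).
[[most laughs] idea] — [most laughs] of type ((e→e)→t) combines with idea of type (e→e): type t.
[[[most laughs] idea] sleeps] — sleeps of type (t→(e→t)) combines with [[most laughs] idea] of type t: type (e→t).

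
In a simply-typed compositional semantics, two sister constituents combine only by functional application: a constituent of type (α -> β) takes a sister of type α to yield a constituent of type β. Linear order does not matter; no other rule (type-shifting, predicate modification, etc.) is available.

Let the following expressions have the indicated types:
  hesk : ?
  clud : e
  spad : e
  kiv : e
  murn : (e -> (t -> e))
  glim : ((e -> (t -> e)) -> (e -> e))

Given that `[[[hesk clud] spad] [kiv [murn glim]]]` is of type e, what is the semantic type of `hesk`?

(e -> (e -> (e -> e)))

[[[hesk clud] spad] [kiv [murn glim]]] is required to be e. [kiv [murn glim]] : e cannot yield e as functor, so [[hesk clud] spad] : (e -> e).
[[hesk clud] spad] is required to be (e -> e). spad : e cannot yield (e -> e) as functor, so [hesk clud] : (e -> (e -> e)).
[hesk clud] is required to be (e -> (e -> e)). clud : e cannot yield (e -> (e -> e)) as functor, so hesk : (e -> (e -> (e -> e))).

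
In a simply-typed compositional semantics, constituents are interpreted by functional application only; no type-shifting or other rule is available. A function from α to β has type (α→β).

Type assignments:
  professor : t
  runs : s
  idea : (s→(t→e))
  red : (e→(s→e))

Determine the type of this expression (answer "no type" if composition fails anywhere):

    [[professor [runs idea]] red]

[runs idea]: (s→(t→e)) applied to s yields (t→e).
[professor [runs idea]]: (t→e) applied to t yields e.
[[professor [runs idea]] red]: (e→(s→e)) applied to e yields (s→e).

(s→e)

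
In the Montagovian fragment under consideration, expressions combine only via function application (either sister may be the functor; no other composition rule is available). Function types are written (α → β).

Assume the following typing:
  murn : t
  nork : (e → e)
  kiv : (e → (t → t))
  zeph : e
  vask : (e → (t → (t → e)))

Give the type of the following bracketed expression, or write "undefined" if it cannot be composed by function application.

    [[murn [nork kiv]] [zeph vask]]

undefined

At [nork kiv]: neither (e → e) nor (e → (t → t)) can take the other as argument; the node is ill-typed.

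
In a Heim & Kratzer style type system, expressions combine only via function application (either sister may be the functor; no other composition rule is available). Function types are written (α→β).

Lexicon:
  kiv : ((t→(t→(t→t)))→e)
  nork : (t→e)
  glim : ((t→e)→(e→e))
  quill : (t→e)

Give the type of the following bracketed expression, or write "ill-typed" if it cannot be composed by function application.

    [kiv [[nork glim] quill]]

[nork glim]: ((t→e)→(e→e)) applied to (t→e) yields (e→e).
[[nork glim] quill]: (e→e) and (t→e) cannot combine by function application — type clash.

ill-typed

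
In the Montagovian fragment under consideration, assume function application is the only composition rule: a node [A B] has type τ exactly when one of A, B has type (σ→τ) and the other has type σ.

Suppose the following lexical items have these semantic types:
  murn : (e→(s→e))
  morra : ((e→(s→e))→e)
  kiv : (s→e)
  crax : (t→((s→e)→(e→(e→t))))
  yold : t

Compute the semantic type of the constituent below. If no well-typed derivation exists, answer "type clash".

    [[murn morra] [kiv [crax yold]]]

(e→t)

[murn morra]: morra is ((e→(s→e))→e), murn is (e→(s→e)); result e.
[crax yold]: crax is (t→((s→e)→(e→(e→t)))), yold is t; result ((s→e)→(e→(e→t))).
[kiv [crax yold]]: [crax yold] is ((s→e)→(e→(e→t))), kiv is (s→e); result (e→(e→t)).
[[murn morra] [kiv [crax yold]]]: [kiv [crax yold]] is (e→(e→t)), [murn morra] is e; result (e→t).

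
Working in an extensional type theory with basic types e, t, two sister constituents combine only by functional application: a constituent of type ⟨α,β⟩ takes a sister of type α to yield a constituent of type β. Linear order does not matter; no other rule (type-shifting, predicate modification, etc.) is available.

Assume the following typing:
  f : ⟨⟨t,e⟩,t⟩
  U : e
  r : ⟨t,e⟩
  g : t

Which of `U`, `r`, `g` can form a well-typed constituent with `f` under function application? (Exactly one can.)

r

U : e — no; f wants ⟨t,e⟩, and U wants nothing (atomic).
r — combines: f : ⟨⟨t,e⟩,t⟩ takes r : ⟨t,e⟩ as argument, giving t.
g : t — no; f wants ⟨t,e⟩, and g wants nothing (atomic).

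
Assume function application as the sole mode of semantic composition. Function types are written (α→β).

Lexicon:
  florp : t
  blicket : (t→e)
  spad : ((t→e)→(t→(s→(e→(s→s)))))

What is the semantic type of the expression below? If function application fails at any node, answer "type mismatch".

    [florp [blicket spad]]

[blicket spad]: functor spad : ((t→e)→(t→(s→(e→(s→s))))), argument blicket : (t→e); result (t→(s→(e→(s→s)))).
[florp [blicket spad]]: functor [blicket spad] : (t→(s→(e→(s→s)))), argument florp : t; result (s→(e→(s→s))).

(s→(e→(s→s)))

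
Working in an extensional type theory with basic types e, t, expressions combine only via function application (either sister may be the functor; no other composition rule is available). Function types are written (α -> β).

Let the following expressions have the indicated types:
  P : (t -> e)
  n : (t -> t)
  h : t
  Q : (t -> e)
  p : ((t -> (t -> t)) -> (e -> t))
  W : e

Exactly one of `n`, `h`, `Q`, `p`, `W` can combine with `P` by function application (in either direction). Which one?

n : (t -> t) — no; P wants t, and n wants t.
h — combines: P : (t -> e) takes h : t as argument, giving e.
Q : (t -> e) — no; P wants t, and Q wants t.
p : ((t -> (t -> t)) -> (e -> t)) — no; P wants t, and p wants (t -> (t -> t)).
W : e — no; P wants t, and W wants nothing (atomic).

h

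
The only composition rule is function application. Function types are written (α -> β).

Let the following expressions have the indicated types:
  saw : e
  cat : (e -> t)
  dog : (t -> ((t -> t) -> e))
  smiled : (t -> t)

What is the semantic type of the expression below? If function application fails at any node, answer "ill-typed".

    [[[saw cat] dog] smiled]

[saw cat]: cat is (e -> t), saw is e; result t.
[[saw cat] dog]: dog is (t -> ((t -> t) -> e)), [saw cat] is t; result ((t -> t) -> e).
[[[saw cat] dog] smiled]: [[saw cat] dog] is ((t -> t) -> e), smiled is (t -> t); result e.

e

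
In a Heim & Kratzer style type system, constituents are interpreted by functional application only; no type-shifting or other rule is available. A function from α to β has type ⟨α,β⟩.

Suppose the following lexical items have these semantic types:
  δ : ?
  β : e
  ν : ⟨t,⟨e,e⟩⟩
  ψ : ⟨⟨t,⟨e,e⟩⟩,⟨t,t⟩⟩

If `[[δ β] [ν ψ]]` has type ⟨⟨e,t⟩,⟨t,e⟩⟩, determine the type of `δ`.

[[δ β] [ν ψ]] must have type ⟨⟨e,t⟩,⟨t,e⟩⟩. The sister [ν ψ] has type ⟨t,t⟩; that is not a function onto ⟨⟨e,t⟩,⟨t,e⟩⟩, so [δ β] must be the functor, of type ⟨⟨t,t⟩,⟨⟨e,t⟩,⟨t,e⟩⟩⟩.
[δ β] must have type ⟨⟨t,t⟩,⟨⟨e,t⟩,⟨t,e⟩⟩⟩. The sister β has type e; that is not a function onto ⟨⟨t,t⟩,⟨⟨e,t⟩,⟨t,e⟩⟩⟩, so δ must be the functor, of type ⟨e,⟨⟨t,t⟩,⟨⟨e,t⟩,⟨t,e⟩⟩⟩⟩.

⟨e,⟨⟨t,t⟩,⟨⟨e,t⟩,⟨t,e⟩⟩⟩⟩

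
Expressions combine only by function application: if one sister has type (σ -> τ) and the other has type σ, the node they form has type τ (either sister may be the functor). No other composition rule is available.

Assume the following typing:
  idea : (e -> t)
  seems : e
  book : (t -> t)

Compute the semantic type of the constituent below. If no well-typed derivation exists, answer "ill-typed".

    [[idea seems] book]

t

[idea seems]: idea is (e -> t), seems is e; result t.
[[idea seems] book]: book is (t -> t), [idea seems] is t; result t.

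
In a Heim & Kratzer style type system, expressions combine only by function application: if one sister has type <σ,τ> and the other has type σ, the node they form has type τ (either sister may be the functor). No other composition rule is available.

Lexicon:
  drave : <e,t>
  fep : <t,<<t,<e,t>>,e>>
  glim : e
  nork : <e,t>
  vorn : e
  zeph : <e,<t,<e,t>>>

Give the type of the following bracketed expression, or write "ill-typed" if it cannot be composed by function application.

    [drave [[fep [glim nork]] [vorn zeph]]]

t

[glim nork] — nork of type <e,t> combines with glim of type e: type t.
[fep [glim nork]] — fep of type <t,<<t,<e,t>>,e>> combines with [glim nork] of type t: type <<t,<e,t>>,e>.
[vorn zeph] — zeph of type <e,<t,<e,t>>> combines with vorn of type e: type <t,<e,t>>.
[[fep [glim nork]] [vorn zeph]] — [fep [glim nork]] of type <<t,<e,t>>,e> combines with [vorn zeph] of type <t,<e,t>>: type e.
[drave [[fep [glim nork]] [vorn zeph]]] — drave of type <e,t> combines with [[fep [glim nork]] [vorn zeph]] of type e: type t.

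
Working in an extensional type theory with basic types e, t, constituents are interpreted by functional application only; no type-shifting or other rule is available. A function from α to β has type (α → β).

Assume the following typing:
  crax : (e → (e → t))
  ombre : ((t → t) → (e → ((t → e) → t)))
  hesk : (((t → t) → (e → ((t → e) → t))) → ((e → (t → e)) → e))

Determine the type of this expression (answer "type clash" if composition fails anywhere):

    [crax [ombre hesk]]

[ombre hesk] — hesk of type (((t → t) → (e → ((t → e) → t))) → ((e → (t → e)) → e)) combines with ombre of type ((t → t) → (e → ((t → e) → t))): type ((e → (t → e)) → e).
At [crax [ombre hesk]]: neither (e → (e → t)) nor ((e → (t → e)) → e) can take the other as argument; the node is ill-typed.

type clash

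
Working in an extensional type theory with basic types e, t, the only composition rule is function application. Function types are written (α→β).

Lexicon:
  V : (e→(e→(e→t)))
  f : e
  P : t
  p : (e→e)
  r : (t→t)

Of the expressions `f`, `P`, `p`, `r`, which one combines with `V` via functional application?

f

f — combines: V : (e→(e→(e→t))) takes f : e as argument, giving (e→(e→t)).
P : t — neither side's domain matches the other.
p : (e→e) — neither side's domain matches the other.
r : (t→t) — neither side's domain matches the other.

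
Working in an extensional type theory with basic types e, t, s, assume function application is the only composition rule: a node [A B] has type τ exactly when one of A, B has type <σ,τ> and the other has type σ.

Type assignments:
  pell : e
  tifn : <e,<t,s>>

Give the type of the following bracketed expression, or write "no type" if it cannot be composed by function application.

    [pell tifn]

[pell tifn]: functor tifn : <e,<t,s>>, argument pell : e; result <t,s>.

<t,s>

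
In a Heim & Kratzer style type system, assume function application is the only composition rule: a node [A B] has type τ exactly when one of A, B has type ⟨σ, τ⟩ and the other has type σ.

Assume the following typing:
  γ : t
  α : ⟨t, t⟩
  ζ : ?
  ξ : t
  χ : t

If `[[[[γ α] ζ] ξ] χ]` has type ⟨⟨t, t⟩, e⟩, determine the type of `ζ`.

⟨t, ⟨t, ⟨t, ⟨⟨t, t⟩, e⟩⟩⟩⟩

[[[[γ α] ζ] ξ] χ] must have type ⟨⟨t, t⟩, e⟩. The sister χ has type t; that is not a function onto ⟨⟨t, t⟩, e⟩, so [[[γ α] ζ] ξ] must be the functor, of type ⟨t, ⟨⟨t, t⟩, e⟩⟩.
[[[γ α] ζ] ξ] must have type ⟨t, ⟨⟨t, t⟩, e⟩⟩. The sister ξ has type t; that is not a function onto ⟨t, ⟨⟨t, t⟩, e⟩⟩, so [[γ α] ζ] must be the functor, of type ⟨t, ⟨t, ⟨⟨t, t⟩, e⟩⟩⟩.
[[γ α] ζ] must have type ⟨t, ⟨t, ⟨⟨t, t⟩, e⟩⟩⟩. The sister [γ α] has type t; that is not a function onto ⟨t, ⟨t, ⟨⟨t, t⟩, e⟩⟩⟩, so ζ must be the functor, of type ⟨t, ⟨t, ⟨t, ⟨⟨t, t⟩, e⟩⟩⟩⟩.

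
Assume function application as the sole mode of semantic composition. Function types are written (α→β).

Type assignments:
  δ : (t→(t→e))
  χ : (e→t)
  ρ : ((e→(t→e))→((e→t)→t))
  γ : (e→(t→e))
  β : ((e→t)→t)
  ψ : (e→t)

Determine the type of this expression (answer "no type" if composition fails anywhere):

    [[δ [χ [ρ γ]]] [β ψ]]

[ρ γ]: ((e→(t→e))→((e→t)→t)) applied to (e→(t→e)) yields ((e→t)→t).
[χ [ρ γ]]: ((e→t)→t) applied to (e→t) yields t.
[δ [χ [ρ γ]]]: (t→(t→e)) applied to t yields (t→e).
[β ψ]: ((e→t)→t) applied to (e→t) yields t.
[[δ [χ [ρ γ]]] [β ψ]]: (t→e) applied to t yields e.

e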